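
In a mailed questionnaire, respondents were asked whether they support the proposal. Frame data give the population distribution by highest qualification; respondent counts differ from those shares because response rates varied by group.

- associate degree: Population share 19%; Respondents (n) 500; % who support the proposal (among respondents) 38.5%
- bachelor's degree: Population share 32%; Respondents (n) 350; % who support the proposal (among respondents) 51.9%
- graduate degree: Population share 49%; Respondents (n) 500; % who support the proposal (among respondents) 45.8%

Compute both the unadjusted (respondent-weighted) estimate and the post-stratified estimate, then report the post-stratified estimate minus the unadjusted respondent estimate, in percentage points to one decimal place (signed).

Naive respondent-only estimate (weights = respondent counts):
  (500/1350)×38.5 + (350/1350)×51.9 + (500/1350)×45.8 = 44.6778%
Reweighting by population highest qualification shares:
  0.19×38.5 + 0.32×51.9 + 0.49×45.8 = 46.365%
Difference = 46.365 − 44.6778 = 1.6872 pp.

+1.7 percentage points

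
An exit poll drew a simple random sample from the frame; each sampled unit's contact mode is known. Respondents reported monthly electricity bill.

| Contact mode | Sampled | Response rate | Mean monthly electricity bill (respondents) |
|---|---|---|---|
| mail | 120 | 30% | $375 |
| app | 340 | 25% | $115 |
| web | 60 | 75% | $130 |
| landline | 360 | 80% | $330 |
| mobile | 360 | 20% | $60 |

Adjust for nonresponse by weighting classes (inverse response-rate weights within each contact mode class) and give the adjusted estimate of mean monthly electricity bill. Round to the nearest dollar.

$187

With weight = n_sampled/n_responded per class, the weighted class total is n_sampled:
  mail: 120 × 375 = 45,000
  app: 340 × 115 = 39,100
  web: 60 × 130 = 7800
  landline: 360 × 330 = 118,800
  mobile: 360 × 60 = 21,600
Adjusted estimate = 232,300 / 1,240 = 187.339 → $187.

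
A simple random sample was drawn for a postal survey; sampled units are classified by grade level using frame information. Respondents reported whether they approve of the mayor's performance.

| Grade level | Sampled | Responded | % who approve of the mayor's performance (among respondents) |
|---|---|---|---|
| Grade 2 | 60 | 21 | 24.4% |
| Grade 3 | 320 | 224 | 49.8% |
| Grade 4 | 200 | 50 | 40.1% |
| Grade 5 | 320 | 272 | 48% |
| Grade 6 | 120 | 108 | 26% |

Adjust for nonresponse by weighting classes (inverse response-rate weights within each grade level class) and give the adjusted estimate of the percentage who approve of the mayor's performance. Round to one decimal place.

43.0%

Response rates by class: Grade 2 21/60 = 35%, Grade 3 224/320 = 70%, Grade 4 50/200 = 25%, Grade 5 272/320 = 85%, Grade 6 108/120 = 90%.
Inverse-response-rate weighting restores each class to its sampled count, so class totals weight by n_sampled:
  Grade 2: 60 × 24.4 = 1464
  Grade 3: 320 × 49.8 = 15,936
  Grade 4: 200 × 40.1 = 8020
  Grade 5: 320 × 48 = 15,360
  Grade 6: 120 × 26 = 3120
Adjusted estimate = 43,900 / 1,020 = 43.0392 → 43.0%.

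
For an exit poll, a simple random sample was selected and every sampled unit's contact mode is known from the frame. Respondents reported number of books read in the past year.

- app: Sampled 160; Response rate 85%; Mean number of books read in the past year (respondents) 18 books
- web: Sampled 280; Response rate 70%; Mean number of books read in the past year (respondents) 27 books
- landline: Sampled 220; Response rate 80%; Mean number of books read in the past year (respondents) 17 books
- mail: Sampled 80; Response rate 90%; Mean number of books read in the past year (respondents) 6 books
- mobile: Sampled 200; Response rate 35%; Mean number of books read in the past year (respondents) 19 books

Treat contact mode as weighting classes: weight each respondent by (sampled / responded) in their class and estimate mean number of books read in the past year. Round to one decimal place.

19.6

Each respondent's weight = sampled/responded in their class; summing within a class gives n_sampled, so:
  app: 160 × 18 = 2880
  web: 280 × 27 = 7560
  landline: 220 × 17 = 3740
  mail: 80 × 6 = 480
  mobile: 200 × 19 = 3800
Adjusted estimate = 18,460 / 940 = 19.6383 → 19.6.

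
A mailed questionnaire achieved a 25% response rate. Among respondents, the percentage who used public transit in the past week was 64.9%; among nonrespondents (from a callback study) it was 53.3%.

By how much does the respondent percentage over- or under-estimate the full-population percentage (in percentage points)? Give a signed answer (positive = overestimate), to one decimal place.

Nonresponse fraction = 1 − 0.25 = 0.75.
Bias = (nonresponse fraction) × (respondent percentage − nonrespondent percentage)
     = 0.75 × (64.9 − 53.3) = 0.75 × 11.6 = 8.7.

+8.7 percentage points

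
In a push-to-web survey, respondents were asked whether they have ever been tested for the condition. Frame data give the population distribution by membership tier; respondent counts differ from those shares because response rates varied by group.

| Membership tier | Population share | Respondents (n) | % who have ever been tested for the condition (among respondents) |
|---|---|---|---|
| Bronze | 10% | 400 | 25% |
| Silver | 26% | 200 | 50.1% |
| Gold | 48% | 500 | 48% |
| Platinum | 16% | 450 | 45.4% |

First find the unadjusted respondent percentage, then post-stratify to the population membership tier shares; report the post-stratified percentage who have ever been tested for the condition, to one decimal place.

45.8%

Without adjustment, the pooled respondent share is:
  (400/1550)×25 + (200/1550)×50.1 + (500/1550)×48 + (450/1550)×45.4 = 41.5806%
Reweighting by population membership tier shares:
  0.1×25 + 0.26×50.1 + 0.48×48 + 0.16×45.4 = 45.83%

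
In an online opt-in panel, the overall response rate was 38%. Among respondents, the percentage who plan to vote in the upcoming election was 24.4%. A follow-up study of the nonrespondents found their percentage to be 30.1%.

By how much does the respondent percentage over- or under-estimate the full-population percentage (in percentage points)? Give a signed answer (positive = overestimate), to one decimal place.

-3.5 percentage points

Nonresponse fraction = 1 − 0.38 = 0.62.
Bias = (nonresponse fraction) × (respondent percentage − nonrespondent percentage)
     = 0.62 × (24.4 − 30.1) = 0.62 × -5.7 = -3.534.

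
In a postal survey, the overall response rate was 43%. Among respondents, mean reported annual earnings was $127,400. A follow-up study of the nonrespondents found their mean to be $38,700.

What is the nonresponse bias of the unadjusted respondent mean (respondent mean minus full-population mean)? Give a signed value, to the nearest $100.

+$50,600

Nonresponse fraction = 1 − 0.43 = 0.57.
Bias = (nonresponse fraction) × (respondent mean − nonrespondent mean)
     = 0.57 × (127,400 − 38,700) = 0.57 × 88,700 = 50,559.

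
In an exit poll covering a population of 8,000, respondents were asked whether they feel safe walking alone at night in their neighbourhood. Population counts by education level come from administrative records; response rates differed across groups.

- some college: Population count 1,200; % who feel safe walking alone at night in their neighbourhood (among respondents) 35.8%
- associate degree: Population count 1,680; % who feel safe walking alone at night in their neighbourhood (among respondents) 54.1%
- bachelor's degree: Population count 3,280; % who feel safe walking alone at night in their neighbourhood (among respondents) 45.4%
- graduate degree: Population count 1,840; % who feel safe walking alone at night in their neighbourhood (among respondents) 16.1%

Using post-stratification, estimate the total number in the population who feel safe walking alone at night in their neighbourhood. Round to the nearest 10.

3,120

Each cell contributes its population count × the respondent rate:
  some college: 1,200 × 35.8% = 429.6
  associate degree: 1,680 × 54.1% = 908.88
  bachelor's degree: 3,280 × 45.4% = 1489.12
  graduate degree: 1,840 × 16.1% = 296.24
Estimated total = 3123.84 → 3,120.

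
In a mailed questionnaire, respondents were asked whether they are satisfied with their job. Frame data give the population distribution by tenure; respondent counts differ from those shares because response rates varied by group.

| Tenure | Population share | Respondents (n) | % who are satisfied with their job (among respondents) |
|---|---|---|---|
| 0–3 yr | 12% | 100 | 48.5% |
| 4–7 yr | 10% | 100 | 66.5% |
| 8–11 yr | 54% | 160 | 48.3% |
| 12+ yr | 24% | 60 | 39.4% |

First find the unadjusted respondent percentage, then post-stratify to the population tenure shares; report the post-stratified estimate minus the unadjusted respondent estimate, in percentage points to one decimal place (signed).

-3.4 percentage points

Unadjusted (pooled respondent) estimate weights by respondent counts:
  (100/420)×48.5 + (100/420)×66.5 + (160/420)×48.3 + (60/420)×39.4 = 51.4095%
Post-stratified estimate weights by population shares:
  0.12×48.5 + 0.1×66.5 + 0.54×48.3 + 0.24×39.4 = 48.008%
Difference = 48.008 − 51.4095 = -3.4015 pp.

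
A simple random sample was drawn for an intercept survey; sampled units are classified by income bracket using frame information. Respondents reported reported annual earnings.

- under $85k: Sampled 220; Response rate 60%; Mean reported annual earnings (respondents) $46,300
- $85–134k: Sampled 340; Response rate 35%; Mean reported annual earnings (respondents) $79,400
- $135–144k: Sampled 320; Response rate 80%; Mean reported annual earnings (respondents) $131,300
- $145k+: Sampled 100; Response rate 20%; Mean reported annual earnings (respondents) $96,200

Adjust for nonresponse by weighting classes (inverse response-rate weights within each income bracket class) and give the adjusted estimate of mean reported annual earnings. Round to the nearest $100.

$90,600

Weighting each respondent by the inverse class response rate inflates each class back to its sampled size, so the class weight is n_sampled:
  under $85k: 220 × 46,300 = 10,186,000
  $85–134k: 340 × 79,400 = 26,996,000
  $135–144k: 320 × 131,300 = 42,016,000
  $145k+: 100 × 96,200 = 9,620,000
Adjusted estimate = 88,818,000 / 980 = 90630.6 → $90,600.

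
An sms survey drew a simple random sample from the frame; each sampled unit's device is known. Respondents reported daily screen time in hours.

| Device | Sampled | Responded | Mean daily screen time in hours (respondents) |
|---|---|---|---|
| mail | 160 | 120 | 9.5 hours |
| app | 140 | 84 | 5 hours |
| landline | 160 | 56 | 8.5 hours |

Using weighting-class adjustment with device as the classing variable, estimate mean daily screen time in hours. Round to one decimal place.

7.8

Response rates by class: mail 120/160 = 75%, app 84/140 = 60%, landline 56/160 = 35%.
Each respondent's weight = sampled/responded in their class; summing within a class gives n_sampled, so:
  mail: 160 × 9.5 = 1520
  app: 140 × 5 = 700
  landline: 160 × 8.5 = 1360
Adjusted estimate = 3580 / 460 = 7.78261 → 7.8.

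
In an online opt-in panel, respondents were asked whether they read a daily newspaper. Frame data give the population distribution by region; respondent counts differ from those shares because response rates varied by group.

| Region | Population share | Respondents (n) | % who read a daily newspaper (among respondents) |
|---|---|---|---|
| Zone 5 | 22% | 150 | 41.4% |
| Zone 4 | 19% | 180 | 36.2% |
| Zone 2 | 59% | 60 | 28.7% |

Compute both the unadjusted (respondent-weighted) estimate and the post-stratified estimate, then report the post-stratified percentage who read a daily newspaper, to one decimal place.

32.9%

Naive respondent-only estimate (weights = respondent counts):
  (150/390)×41.4 + (180/390)×36.2 + (60/390)×28.7 = 37.0462%
Post-stratified estimate weights by population shares:
  0.22×41.4 + 0.19×36.2 + 0.59×28.7 = 32.919%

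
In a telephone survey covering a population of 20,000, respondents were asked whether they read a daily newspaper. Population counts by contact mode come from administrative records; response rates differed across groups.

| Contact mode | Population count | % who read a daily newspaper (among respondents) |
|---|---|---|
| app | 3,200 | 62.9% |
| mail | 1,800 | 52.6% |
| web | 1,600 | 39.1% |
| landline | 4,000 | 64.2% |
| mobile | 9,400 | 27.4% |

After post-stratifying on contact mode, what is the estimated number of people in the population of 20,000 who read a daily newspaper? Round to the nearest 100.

8,700

Estimated count per cell = population count × respondent percentage:
  app: 3,200 × 62.9% = 2012.8
  mail: 1,800 × 52.6% = 946.8
  web: 1,600 × 39.1% = 625.6
  landline: 4,000 × 64.2% = 2568
  mobile: 9,400 × 27.4% = 2575.6
Estimated total = 8728.8 → 8,700.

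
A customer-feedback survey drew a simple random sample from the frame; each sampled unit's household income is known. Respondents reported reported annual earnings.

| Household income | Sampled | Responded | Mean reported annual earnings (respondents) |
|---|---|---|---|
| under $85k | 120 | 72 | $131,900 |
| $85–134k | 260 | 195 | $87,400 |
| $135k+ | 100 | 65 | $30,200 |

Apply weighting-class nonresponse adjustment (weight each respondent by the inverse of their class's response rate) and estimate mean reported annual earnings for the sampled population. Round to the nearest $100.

$86,600

Class response rates: under $85k 72/120 = 60%, $85–134k 195/260 = 75%, $135k+ 65/100 = 65%.
Each respondent's weight = sampled/responded in their class; summing within a class gives n_sampled, so:
  under $85k: 120 × 131,900 = 15,828,000
  $85–134k: 260 × 87,400 = 22,724,000
  $135k+: 100 × 30,200 = 3,020,000
Adjusted estimate = 41,572,000 / 480 = 86608.3 → $86,600.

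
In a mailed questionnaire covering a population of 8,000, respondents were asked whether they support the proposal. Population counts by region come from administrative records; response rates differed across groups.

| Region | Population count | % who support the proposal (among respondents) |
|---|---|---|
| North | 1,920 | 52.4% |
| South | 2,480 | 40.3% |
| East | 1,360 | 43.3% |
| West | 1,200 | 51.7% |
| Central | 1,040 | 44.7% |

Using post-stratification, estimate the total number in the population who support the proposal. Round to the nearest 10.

3,680

Estimated count per cell = population count × respondent percentage:
  North: 1,920 × 52.4% = 1006.08
  South: 2,480 × 40.3% = 999.44
  East: 1,360 × 43.3% = 588.88
  West: 1,200 × 51.7% = 620.4
  Central: 1,040 × 44.7% = 464.88
Estimated total = 3679.68 → 3,680.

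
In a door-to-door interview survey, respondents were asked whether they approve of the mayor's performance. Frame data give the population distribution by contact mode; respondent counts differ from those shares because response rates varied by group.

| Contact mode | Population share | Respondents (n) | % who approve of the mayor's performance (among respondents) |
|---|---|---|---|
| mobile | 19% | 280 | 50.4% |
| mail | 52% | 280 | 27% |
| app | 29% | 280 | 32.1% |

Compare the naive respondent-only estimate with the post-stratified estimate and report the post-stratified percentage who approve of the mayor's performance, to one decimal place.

32.9%

Unadjusted (pooled respondent) estimate weights by respondent counts:
  (280/840)×50.4 + (280/840)×27 + (280/840)×32.1 = 36.5%
Post-stratified estimate weights by population shares:
  0.19×50.4 + 0.52×27 + 0.29×32.1 = 32.925%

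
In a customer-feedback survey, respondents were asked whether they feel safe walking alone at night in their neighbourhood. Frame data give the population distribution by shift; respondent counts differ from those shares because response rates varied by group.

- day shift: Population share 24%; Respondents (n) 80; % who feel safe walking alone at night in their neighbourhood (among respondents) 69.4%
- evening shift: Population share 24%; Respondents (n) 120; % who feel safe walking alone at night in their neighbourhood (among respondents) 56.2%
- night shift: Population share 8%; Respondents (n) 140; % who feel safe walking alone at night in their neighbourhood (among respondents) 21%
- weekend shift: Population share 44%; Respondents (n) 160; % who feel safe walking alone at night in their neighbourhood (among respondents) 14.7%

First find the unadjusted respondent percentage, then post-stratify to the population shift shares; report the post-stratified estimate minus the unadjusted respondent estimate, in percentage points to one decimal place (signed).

Naive respondent-only estimate (weights = respondent counts):
  (80/500)×69.4 + (120/500)×56.2 + (140/500)×21 + (160/500)×14.7 = 35.176%
Reweighting by population shift shares:
  0.24×69.4 + 0.24×56.2 + 0.08×21 + 0.44×14.7 = 38.292%
Difference = 38.292 − 35.176 = 3.116 pp.

+3.1 percentage points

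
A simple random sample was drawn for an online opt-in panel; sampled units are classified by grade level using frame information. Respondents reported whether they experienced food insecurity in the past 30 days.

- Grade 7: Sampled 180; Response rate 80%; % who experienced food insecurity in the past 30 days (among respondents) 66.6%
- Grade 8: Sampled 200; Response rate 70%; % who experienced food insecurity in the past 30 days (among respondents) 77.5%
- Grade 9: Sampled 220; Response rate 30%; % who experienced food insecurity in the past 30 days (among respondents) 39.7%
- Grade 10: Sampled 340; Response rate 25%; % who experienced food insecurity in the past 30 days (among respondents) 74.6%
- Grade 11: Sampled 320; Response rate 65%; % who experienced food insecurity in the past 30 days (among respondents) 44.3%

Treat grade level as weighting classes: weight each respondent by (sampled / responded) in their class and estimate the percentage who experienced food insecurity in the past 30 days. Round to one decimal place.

Each respondent's weight = sampled/responded in their class; summing within a class gives n_sampled, so:
  Grade 7: 180 × 66.6 = 11988
  Grade 8: 200 × 77.5 = 15,500
  Grade 9: 220 × 39.7 = 8734
  Grade 10: 340 × 74.6 = 25364
  Grade 11: 320 × 44.3 = 14,176
Adjusted estimate = 75,762 / 1,260 = 60.1286 → 60.1%.

60.1%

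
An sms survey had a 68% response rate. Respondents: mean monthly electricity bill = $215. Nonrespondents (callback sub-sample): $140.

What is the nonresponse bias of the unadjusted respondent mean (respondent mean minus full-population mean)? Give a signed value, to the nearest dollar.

Nonresponse fraction = 1 − 0.68 = 0.32.
Bias = (nonresponse fraction) × (respondent mean − nonrespondent mean)
     = 0.32 × (215 − 140) = 0.32 × 75 = 24.

+$24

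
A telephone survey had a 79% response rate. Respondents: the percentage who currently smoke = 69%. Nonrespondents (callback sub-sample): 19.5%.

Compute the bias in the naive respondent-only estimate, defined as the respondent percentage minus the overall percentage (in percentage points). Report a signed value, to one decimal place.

+10.4 percentage points

Nonresponse fraction = 1 − 0.79 = 0.21.
Bias = (nonresponse fraction) × (respondent percentage − nonrespondent percentage)
     = 0.21 × (69 − 19.5) = 0.21 × 49.5 = 10.395.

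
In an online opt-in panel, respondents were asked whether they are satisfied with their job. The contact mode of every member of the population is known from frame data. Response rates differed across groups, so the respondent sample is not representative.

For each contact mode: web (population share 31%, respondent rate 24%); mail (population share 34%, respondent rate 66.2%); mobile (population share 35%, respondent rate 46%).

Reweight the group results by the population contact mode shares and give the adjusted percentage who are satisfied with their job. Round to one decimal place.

Post-stratification weights by population share, not respondent share:
  web: 0.31 × 24 = 7.44
  mail: 0.34 × 66.2 = 22.508
  mobile: 0.35 × 46 = 16.1
Post-stratified estimate = 46.048 → 46.0%.

46.0%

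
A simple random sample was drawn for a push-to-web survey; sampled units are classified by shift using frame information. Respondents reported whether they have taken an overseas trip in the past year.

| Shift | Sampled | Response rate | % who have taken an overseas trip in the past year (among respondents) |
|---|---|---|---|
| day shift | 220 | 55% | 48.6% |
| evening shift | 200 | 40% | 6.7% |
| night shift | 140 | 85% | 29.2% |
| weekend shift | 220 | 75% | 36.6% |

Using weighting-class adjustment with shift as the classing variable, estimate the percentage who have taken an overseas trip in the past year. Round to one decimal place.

Each respondent's weight = sampled/responded in their class; summing within a class gives n_sampled, so:
  day shift: 220 × 48.6 = 10,692
  evening shift: 200 × 6.7 = 1340
  night shift: 140 × 29.2 = 4088
  weekend shift: 220 × 36.6 = 8052
Adjusted estimate = 24,172 / 780 = 30.9897 → 31.0%.

31.0%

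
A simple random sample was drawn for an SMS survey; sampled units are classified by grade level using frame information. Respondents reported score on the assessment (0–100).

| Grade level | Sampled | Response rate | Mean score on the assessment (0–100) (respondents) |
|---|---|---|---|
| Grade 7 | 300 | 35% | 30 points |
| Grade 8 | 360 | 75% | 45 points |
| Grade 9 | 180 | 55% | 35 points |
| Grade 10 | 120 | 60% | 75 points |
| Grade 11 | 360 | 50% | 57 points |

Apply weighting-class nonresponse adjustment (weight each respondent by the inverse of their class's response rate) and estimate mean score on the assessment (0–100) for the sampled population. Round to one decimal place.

Each respondent's weight = sampled/responded in their class; summing within a class gives n_sampled, so:
  Grade 7: 300 × 30 = 9000
  Grade 8: 360 × 45 = 16,200
  Grade 9: 180 × 35 = 6300
  Grade 10: 120 × 75 = 9000
  Grade 11: 360 × 57 = 20,520
Adjusted estimate = 61,020 / 1,320 = 46.2273 → 46.2.

46.2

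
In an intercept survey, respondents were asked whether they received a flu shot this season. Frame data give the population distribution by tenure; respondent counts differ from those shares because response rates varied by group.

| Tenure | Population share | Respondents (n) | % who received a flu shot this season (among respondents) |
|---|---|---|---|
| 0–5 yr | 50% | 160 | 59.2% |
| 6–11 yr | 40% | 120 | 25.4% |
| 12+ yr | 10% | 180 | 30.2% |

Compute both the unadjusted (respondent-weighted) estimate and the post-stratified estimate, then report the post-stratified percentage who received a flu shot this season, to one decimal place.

Unadjusted (pooled respondent) estimate weights by respondent counts:
  (160/460)×59.2 + (120/460)×25.4 + (180/460)×30.2 = 39.0348%
Reweighting by population tenure shares:
  0.5×59.2 + 0.4×25.4 + 0.1×30.2 = 42.78%

42.8%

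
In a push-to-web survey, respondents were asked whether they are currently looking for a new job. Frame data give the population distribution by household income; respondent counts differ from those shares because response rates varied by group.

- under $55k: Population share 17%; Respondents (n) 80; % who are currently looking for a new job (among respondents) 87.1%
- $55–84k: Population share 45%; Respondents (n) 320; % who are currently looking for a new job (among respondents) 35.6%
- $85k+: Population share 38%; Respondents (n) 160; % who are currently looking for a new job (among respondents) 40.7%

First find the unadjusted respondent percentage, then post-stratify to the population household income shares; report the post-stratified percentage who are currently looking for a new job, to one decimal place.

46.3%

Naive respondent-only estimate (weights = respondent counts):
  (80/560)×87.1 + (320/560)×35.6 + (160/560)×40.7 = 44.4143%
Post-stratifying to population shares instead:
  0.17×87.1 + 0.45×35.6 + 0.38×40.7 = 46.293%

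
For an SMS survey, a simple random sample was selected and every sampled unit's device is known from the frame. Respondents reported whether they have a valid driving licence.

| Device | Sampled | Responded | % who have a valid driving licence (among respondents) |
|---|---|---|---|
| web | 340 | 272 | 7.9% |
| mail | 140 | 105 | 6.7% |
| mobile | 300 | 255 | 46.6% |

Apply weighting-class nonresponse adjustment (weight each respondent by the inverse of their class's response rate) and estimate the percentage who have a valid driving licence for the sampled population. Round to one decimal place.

22.6%

Class response rates: web 272/340 = 80%, mail 105/140 = 75%, mobile 255/300 = 85%.
Each respondent's weight = sampled/responded in their class; summing within a class gives n_sampled, so:
  web: 340 × 7.9 = 2686
  mail: 140 × 6.7 = 938
  mobile: 300 × 46.6 = 13,980
Adjusted estimate = 17,604 / 780 = 22.5692 → 22.6%.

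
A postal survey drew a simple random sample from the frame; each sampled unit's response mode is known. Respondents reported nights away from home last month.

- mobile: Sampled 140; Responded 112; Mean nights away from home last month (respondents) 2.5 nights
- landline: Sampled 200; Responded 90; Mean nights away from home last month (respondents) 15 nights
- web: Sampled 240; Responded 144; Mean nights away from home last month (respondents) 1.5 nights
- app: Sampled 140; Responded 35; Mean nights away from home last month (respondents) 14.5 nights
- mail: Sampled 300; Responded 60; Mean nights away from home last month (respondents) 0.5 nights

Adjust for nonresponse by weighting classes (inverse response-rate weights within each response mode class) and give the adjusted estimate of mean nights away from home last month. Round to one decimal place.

5.8

Class response rates: mobile 112/140 = 80%, landline 90/200 = 45%, web 144/240 = 60%, app 35/140 = 25%, mail 60/300 = 20%.
Weighting each respondent by the inverse class response rate inflates each class back to its sampled size, so the class weight is n_sampled:
  mobile: 140 × 2.5 = 350
  landline: 200 × 15 = 3000
  web: 240 × 1.5 = 360
  app: 140 × 14.5 = 2030
  mail: 300 × 0.5 = 150
Adjusted estimate = 5890 / 1,020 = 5.77451 → 5.8.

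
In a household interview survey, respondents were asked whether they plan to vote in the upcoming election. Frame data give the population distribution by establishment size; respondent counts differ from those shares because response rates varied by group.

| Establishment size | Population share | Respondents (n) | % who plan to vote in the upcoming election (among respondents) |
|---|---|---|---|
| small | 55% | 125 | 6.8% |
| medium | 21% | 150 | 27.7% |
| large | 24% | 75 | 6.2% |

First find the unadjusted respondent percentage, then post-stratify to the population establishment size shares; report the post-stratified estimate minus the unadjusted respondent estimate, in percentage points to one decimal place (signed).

-4.6 percentage points

Without adjustment, the pooled respondent share is:
  (125/350)×6.8 + (150/350)×27.7 + (75/350)×6.2 = 15.6286%
Post-stratified estimate weights by population shares:
  0.55×6.8 + 0.21×27.7 + 0.24×6.2 = 11.045%
Difference = 11.045 − 15.6286 = -4.5836 pp.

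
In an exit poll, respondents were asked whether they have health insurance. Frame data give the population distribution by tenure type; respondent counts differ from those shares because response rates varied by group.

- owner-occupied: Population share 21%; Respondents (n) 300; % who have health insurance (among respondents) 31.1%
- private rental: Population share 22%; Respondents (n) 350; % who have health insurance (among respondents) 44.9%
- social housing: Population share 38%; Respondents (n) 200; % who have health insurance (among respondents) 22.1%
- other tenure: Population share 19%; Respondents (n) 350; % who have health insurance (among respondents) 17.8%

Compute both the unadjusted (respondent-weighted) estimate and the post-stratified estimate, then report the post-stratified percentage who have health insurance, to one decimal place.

28.2%

Unadjusted (pooled respondent) estimate weights by respondent counts:
  (300/1200)×31.1 + (350/1200)×44.9 + (200/1200)×22.1 + (350/1200)×17.8 = 29.7458%
Post-stratifying to population shares instead:
  0.21×31.1 + 0.22×44.9 + 0.38×22.1 + 0.19×17.8 = 28.189%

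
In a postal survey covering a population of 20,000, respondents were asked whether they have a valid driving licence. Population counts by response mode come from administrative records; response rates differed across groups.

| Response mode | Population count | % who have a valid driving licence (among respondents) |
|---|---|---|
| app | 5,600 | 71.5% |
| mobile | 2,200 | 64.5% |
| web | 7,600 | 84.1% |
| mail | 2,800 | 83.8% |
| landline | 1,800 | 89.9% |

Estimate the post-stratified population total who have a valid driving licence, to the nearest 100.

Estimated count per cell = population count × respondent percentage:
  app: 5,600 × 71.5% = 4004
  mobile: 2,200 × 64.5% = 1419
  web: 7,600 × 84.1% = 6391.6
  mail: 2,800 × 83.8% = 2346.4
  landline: 1,800 × 89.9% = 1618.2
Estimated total = 15779.2 → 15,800.

15,800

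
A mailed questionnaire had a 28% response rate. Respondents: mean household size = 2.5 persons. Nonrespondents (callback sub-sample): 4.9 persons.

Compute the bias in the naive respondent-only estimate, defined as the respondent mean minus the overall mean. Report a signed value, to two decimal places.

Nonresponse fraction = 1 − 0.28 = 0.72.
Bias = (nonresponse fraction) × (respondent mean − nonrespondent mean)
     = 0.72 × (2.5 − 4.9) = 0.72 × -2.4 = -1.728.

-1.73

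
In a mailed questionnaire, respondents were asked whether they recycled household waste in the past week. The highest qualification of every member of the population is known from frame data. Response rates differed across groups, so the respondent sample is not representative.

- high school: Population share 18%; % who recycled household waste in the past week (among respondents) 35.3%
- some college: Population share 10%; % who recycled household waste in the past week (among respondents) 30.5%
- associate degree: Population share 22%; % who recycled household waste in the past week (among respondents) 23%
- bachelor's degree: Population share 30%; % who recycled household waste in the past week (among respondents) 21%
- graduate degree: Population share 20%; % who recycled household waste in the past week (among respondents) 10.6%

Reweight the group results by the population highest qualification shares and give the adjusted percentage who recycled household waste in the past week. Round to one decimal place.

22.9%

Weight each group's respondent value by its population share:
  high school: 0.18 × 35.3 = 6.354
  some college: 0.1 × 30.5 = 3.05
  associate degree: 0.22 × 23 = 5.06
  bachelor's degree: 0.3 × 21 = 6.3
  graduate degree: 0.2 × 10.6 = 2.12
Post-stratified estimate = 22.884 → 22.9%.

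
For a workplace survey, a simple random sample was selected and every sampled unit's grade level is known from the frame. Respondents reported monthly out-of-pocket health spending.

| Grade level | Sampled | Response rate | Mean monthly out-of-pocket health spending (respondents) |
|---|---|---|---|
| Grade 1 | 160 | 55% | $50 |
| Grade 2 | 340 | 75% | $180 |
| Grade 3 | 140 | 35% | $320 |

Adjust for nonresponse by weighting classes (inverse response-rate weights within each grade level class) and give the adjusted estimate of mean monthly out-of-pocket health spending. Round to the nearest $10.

Weighting each respondent by the inverse class response rate inflates each class back to its sampled size, so the class weight is n_sampled:
  Grade 1: 160 × 50 = 8000
  Grade 2: 340 × 180 = 61,200
  Grade 3: 140 × 320 = 44,800
Adjusted estimate = 114,000 / 640 = 178.125 → $180.

$180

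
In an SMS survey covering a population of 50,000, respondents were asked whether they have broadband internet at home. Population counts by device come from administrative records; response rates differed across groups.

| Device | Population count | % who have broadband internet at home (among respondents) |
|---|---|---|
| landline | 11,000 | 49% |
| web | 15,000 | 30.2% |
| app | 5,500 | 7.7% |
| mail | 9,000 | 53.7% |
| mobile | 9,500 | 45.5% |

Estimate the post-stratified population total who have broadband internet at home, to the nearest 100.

Apply each group's respondent rate to its population count:
  landline: 11,000 × 49% = 5390
  web: 15,000 × 30.2% = 4530
  app: 5,500 × 7.7% = 423.5
  mail: 9,000 × 53.7% = 4833
  mobile: 9,500 × 45.5% = 4322.5
Estimated total = 19,499 → 19,500.

19,500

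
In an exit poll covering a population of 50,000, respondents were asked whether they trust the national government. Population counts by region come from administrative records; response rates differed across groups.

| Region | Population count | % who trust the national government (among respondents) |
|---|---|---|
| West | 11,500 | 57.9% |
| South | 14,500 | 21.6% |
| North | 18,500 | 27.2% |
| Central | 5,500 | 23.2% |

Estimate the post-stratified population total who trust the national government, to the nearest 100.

Apply each group's respondent rate to its population count:
  West: 11,500 × 57.9% = 6658.5
  South: 14,500 × 21.6% = 3132
  North: 18,500 × 27.2% = 5032
  Central: 5,500 × 23.2% = 1276
Estimated total = 16098.5 → 16,100.

16,100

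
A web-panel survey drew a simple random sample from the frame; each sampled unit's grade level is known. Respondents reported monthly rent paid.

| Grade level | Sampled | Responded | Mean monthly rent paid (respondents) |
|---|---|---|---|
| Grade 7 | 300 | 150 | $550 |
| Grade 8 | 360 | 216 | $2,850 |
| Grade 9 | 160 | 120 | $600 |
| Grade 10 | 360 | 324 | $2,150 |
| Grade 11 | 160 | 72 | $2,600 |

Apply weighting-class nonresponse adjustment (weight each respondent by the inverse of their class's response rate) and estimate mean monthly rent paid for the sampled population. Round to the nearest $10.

Class response rates: Grade 7 150/300 = 50%, Grade 8 216/360 = 60%, Grade 9 120/160 = 75%, Grade 10 324/360 = 90%, Grade 11 72/160 = 45%.
Each respondent's weight = sampled/responded in their class; summing within a class gives n_sampled, so:
  Grade 7: 300 × 550 = 165,000
  Grade 8: 360 × 2850 = 1,026,000
  Grade 9: 160 × 600 = 96,000
  Grade 10: 360 × 2150 = 774,000
  Grade 11: 160 × 2600 = 416,000
Adjusted estimate = 2,477,000 / 1,340 = 1848.51 → $1,850.

$1,850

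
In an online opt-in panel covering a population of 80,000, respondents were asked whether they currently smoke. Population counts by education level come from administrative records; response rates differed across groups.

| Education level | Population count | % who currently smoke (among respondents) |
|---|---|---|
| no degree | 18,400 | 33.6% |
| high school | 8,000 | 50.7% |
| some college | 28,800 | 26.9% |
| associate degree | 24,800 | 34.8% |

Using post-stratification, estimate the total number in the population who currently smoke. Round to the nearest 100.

26,600

Estimated count per cell = population count × respondent percentage:
  no degree: 18,400 × 33.6% = 6182.4
  high school: 8,000 × 50.7% = 4056
  some college: 28,800 × 26.9% = 7747.2
  associate degree: 24,800 × 34.8% = 8630.4
Estimated total = 26,616 → 26,600.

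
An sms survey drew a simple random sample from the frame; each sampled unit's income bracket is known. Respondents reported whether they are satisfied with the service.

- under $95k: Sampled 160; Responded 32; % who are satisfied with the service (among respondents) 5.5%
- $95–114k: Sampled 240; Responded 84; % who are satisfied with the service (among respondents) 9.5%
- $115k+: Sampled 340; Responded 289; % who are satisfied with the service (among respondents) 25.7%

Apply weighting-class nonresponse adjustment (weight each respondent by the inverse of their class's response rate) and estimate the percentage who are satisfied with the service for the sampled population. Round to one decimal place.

16.1%

Response rates by class: under $95k 32/160 = 20%, $95–114k 84/240 = 35%, $115k+ 289/340 = 85%.
Inverse-response-rate weighting restores each class to its sampled count, so class totals weight by n_sampled:
  under $95k: 160 × 5.5 = 880
  $95–114k: 240 × 9.5 = 2280
  $115k+: 340 × 25.7 = 8738
Adjusted estimate = 11,898 / 740 = 16.0784 → 16.1%.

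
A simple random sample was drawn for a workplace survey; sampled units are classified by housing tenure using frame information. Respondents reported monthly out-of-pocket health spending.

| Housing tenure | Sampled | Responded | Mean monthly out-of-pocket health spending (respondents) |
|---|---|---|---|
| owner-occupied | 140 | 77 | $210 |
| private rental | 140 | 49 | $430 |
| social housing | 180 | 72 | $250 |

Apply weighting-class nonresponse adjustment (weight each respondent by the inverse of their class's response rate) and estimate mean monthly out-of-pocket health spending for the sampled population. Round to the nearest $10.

Response rates by class: owner-occupied 77/140 = 55%, private rental 49/140 = 35%, social housing 72/180 = 40%.
Weighting each respondent by the inverse class response rate inflates each class back to its sampled size, so the class weight is n_sampled:
  owner-occupied: 140 × 210 = 29,400
  private rental: 140 × 430 = 60,200
  social housing: 180 × 250 = 45,000
Adjusted estimate = 134,600 / 460 = 292.609 → $290.

$290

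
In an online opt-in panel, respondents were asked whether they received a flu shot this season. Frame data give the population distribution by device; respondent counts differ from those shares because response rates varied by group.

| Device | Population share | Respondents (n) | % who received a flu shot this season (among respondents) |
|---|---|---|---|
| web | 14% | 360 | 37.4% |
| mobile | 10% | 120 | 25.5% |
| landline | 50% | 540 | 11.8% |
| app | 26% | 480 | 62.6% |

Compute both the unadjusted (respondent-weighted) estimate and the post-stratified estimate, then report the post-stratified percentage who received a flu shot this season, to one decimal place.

30.0%

Without adjustment, the pooled respondent share is:
  (360/1500)×37.4 + (120/1500)×25.5 + (540/1500)×11.8 + (480/1500)×62.6 = 35.296%
Post-stratifying to population shares instead:
  0.14×37.4 + 0.1×25.5 + 0.5×11.8 + 0.26×62.6 = 29.962%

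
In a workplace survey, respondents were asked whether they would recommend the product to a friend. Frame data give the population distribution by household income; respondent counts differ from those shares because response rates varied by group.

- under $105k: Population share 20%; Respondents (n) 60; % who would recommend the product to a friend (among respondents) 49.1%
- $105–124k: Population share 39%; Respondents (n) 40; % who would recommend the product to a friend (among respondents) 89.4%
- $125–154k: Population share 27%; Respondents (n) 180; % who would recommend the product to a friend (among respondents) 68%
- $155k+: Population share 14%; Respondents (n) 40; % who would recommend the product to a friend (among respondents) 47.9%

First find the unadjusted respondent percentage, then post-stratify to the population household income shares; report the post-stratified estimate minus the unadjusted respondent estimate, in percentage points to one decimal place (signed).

+5.1 percentage points

Naive respondent-only estimate (weights = respondent counts):
  (60/320)×49.1 + (40/320)×89.4 + (180/320)×68 + (40/320)×47.9 = 64.6188%
Post-stratified estimate weights by population shares:
  0.2×49.1 + 0.39×89.4 + 0.27×68 + 0.14×47.9 = 69.752%
Difference = 69.752 − 64.6188 = 5.1333 pp.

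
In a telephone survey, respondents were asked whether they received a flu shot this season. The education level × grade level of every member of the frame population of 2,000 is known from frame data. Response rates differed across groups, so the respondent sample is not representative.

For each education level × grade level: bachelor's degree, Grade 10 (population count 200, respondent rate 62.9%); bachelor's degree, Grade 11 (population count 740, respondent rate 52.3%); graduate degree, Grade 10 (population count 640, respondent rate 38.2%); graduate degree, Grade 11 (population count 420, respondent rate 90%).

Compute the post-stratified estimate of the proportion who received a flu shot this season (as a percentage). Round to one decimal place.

56.8%

Post-stratification weights by population share, not respondent share:
  bachelor's degree, Grade 10: (200/2,000) × 62.9 = 6.29
  bachelor's degree, Grade 11: (740/2,000) × 52.3 = 19.351
  graduate degree, Grade 10: (640/2,000) × 38.2 = 12.224
  graduate degree, Grade 11: (420/2,000) × 90 = 18.9
Post-stratified estimate = 56.765 → 56.8%.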